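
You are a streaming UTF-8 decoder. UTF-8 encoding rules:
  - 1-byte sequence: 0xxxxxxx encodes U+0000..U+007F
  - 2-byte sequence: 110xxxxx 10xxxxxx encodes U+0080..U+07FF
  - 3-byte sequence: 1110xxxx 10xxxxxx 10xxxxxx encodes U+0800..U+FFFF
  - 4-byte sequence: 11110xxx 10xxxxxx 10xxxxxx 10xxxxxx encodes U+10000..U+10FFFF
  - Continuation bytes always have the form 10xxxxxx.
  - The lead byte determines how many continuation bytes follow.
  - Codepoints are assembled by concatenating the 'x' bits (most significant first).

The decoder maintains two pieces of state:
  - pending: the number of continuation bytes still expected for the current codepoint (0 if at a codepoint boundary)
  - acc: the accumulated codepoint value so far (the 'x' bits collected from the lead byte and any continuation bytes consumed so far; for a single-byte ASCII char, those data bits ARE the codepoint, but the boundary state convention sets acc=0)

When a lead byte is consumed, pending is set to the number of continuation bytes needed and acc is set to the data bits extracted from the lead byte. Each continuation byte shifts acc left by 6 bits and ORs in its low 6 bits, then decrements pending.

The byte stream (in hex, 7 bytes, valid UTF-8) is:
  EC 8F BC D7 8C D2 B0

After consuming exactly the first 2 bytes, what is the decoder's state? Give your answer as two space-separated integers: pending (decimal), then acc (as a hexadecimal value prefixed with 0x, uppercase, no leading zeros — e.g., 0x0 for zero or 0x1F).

Answer: 1 0x30F

Derivation:
Byte[0]=EC: 3-byte lead. pending=2, acc=0xC
Byte[1]=8F: continuation. acc=(acc<<6)|0x0F=0x30F, pending=1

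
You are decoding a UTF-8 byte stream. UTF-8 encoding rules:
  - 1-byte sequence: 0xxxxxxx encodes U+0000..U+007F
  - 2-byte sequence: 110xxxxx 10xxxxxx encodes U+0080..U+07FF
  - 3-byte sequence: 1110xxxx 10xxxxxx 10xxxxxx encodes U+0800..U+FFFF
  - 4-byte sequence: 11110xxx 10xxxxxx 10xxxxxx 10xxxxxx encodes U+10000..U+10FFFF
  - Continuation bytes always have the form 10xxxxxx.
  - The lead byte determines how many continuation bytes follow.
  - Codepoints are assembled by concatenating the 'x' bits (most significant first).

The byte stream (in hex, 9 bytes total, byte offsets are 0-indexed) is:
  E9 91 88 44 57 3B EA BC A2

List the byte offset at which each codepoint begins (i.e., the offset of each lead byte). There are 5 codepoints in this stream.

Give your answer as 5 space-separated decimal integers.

Answer: 0 3 4 5 6

Derivation:
Byte[0]=E9: 3-byte lead, need 2 cont bytes. acc=0x9
Byte[1]=91: continuation. acc=(acc<<6)|0x11=0x251
Byte[2]=88: continuation. acc=(acc<<6)|0x08=0x9448
Completed: cp=U+9448 (starts at byte 0)
Byte[3]=44: 1-byte ASCII. cp=U+0044
Byte[4]=57: 1-byte ASCII. cp=U+0057
Byte[5]=3B: 1-byte ASCII. cp=U+003B
Byte[6]=EA: 3-byte lead, need 2 cont bytes. acc=0xA
Byte[7]=BC: continuation. acc=(acc<<6)|0x3C=0x2BC
Byte[8]=A2: continuation. acc=(acc<<6)|0x22=0xAF22
Completed: cp=U+AF22 (starts at byte 6)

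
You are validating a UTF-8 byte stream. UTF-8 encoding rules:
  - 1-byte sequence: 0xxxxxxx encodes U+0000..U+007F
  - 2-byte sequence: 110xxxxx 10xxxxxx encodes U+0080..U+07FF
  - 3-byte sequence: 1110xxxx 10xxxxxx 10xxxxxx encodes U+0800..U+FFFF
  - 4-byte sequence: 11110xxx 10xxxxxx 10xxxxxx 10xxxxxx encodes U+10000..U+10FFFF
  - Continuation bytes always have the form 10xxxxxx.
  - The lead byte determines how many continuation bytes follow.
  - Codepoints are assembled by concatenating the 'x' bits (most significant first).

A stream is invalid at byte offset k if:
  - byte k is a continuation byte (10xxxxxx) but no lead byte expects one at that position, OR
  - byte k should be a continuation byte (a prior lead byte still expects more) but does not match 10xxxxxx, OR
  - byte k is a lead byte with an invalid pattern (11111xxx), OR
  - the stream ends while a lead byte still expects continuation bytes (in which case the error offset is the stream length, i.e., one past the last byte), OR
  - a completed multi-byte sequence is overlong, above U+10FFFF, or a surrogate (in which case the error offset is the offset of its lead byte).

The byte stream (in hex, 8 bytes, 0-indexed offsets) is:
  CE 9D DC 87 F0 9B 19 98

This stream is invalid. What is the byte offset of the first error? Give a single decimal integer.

Byte[0]=CE: 2-byte lead, need 1 cont bytes. acc=0xE
Byte[1]=9D: continuation. acc=(acc<<6)|0x1D=0x39D
Completed: cp=U+039D (starts at byte 0)
Byte[2]=DC: 2-byte lead, need 1 cont bytes. acc=0x1C
Byte[3]=87: continuation. acc=(acc<<6)|0x07=0x707
Completed: cp=U+0707 (starts at byte 2)
Byte[4]=F0: 4-byte lead, need 3 cont bytes. acc=0x0
Byte[5]=9B: continuation. acc=(acc<<6)|0x1B=0x1B
Byte[6]=19: expected 10xxxxxx continuation. INVALID

Answer: 6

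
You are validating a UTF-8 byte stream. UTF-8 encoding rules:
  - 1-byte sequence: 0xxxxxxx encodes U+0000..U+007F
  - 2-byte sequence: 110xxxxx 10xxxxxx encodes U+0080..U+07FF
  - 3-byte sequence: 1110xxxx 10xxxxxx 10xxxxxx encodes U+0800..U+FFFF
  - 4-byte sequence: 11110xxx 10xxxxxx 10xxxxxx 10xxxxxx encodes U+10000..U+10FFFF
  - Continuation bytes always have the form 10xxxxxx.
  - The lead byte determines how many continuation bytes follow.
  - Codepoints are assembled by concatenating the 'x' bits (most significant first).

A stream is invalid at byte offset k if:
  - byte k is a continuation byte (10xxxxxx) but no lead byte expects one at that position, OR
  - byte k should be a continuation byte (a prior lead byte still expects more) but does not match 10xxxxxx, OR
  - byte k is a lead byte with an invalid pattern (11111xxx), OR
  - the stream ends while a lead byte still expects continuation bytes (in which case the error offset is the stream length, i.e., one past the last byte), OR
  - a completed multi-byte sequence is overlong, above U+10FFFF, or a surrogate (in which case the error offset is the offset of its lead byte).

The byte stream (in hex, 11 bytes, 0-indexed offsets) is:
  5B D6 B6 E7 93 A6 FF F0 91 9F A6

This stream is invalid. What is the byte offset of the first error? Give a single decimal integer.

Byte[0]=5B: 1-byte ASCII. cp=U+005B
Byte[1]=D6: 2-byte lead, need 1 cont bytes. acc=0x16
Byte[2]=B6: continuation. acc=(acc<<6)|0x36=0x5B6
Completed: cp=U+05B6 (starts at byte 1)
Byte[3]=E7: 3-byte lead, need 2 cont bytes. acc=0x7
Byte[4]=93: continuation. acc=(acc<<6)|0x13=0x1D3
Byte[5]=A6: continuation. acc=(acc<<6)|0x26=0x74E6
Completed: cp=U+74E6 (starts at byte 3)
Byte[6]=FF: INVALID lead byte (not 0xxx/110x/1110/11110)

Answer: 6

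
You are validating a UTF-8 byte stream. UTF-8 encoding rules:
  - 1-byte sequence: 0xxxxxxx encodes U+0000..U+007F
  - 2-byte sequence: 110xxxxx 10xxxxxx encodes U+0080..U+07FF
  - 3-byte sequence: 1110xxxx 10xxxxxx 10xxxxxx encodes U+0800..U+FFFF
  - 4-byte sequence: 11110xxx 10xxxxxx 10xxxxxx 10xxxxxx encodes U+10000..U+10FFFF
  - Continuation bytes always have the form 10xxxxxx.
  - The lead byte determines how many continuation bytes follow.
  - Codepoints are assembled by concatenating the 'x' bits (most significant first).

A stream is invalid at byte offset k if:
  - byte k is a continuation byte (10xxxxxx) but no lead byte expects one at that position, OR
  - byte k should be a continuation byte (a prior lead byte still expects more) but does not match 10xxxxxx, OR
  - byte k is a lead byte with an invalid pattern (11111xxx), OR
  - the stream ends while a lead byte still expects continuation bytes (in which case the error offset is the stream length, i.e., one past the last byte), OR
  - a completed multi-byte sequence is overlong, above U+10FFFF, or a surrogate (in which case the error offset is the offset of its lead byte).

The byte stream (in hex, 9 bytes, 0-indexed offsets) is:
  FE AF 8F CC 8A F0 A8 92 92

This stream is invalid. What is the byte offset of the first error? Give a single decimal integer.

Answer: 0

Derivation:
Byte[0]=FE: INVALID lead byte (not 0xxx/110x/1110/11110)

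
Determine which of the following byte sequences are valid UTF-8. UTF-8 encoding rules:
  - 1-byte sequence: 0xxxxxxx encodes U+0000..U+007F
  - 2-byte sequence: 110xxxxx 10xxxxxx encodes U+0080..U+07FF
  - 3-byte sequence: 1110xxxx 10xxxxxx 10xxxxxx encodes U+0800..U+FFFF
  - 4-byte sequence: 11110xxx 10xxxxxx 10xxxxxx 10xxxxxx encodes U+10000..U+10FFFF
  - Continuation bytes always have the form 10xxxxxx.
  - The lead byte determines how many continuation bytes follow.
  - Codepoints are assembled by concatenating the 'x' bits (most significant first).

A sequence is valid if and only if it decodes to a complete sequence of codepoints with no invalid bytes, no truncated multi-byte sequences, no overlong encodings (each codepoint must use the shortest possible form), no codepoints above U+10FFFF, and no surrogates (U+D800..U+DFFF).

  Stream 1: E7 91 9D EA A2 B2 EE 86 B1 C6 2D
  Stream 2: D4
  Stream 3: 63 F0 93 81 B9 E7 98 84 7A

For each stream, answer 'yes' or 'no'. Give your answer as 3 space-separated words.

Stream 1: error at byte offset 10. INVALID
Stream 2: error at byte offset 1. INVALID
Stream 3: decodes cleanly. VALID

Answer: no no yes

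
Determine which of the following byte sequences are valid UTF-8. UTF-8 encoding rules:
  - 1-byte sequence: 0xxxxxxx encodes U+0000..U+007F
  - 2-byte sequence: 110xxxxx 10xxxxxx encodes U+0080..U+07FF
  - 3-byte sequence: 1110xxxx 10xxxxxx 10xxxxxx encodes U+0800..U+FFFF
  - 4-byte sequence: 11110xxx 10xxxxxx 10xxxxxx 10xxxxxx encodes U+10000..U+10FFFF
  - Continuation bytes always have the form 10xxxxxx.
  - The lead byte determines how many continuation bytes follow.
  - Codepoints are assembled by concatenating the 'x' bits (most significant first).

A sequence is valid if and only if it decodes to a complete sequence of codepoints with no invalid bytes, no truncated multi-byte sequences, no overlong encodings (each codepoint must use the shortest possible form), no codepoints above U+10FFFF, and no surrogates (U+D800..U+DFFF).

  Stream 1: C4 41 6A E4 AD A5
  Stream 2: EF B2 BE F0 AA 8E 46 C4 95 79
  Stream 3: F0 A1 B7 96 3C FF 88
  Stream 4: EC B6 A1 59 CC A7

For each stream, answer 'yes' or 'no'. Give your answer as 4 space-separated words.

Answer: no no no yes

Derivation:
Stream 1: error at byte offset 1. INVALID
Stream 2: error at byte offset 6. INVALID
Stream 3: error at byte offset 5. INVALID
Stream 4: decodes cleanly. VALID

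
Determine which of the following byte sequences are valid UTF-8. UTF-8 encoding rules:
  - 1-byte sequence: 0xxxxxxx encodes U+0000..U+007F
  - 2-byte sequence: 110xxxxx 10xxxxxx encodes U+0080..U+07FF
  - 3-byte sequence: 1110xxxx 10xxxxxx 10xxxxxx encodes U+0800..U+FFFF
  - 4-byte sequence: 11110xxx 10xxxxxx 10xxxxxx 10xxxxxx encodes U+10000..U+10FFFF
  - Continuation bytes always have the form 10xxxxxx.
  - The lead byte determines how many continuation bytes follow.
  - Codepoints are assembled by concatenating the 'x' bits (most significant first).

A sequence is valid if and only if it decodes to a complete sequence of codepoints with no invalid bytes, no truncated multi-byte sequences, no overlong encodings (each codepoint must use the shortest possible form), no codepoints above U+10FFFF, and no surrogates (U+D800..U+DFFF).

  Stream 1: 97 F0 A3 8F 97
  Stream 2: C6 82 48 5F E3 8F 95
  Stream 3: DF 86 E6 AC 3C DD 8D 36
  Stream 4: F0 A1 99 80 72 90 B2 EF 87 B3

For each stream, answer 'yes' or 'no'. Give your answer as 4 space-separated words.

Answer: no yes no no

Derivation:
Stream 1: error at byte offset 0. INVALID
Stream 2: decodes cleanly. VALID
Stream 3: error at byte offset 4. INVALID
Stream 4: error at byte offset 5. INVALID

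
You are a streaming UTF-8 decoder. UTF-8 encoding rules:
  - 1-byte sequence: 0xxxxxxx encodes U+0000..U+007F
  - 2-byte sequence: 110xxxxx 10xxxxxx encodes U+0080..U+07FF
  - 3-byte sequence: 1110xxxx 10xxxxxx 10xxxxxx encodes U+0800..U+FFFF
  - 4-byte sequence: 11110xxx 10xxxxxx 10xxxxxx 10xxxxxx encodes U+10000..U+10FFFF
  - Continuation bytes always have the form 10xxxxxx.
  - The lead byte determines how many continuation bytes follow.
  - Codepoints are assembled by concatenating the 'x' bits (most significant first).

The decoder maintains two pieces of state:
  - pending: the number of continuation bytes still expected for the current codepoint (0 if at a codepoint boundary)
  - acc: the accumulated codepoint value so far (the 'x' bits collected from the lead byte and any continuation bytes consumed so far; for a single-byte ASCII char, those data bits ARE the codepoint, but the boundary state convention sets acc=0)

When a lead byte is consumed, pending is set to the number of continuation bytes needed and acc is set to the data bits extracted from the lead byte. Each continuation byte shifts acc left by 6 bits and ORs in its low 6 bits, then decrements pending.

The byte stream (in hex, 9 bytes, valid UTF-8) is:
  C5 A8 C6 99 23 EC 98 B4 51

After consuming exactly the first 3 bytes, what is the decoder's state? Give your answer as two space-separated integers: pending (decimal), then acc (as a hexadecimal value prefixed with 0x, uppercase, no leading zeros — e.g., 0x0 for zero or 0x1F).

Byte[0]=C5: 2-byte lead. pending=1, acc=0x5
Byte[1]=A8: continuation. acc=(acc<<6)|0x28=0x168, pending=0
Byte[2]=C6: 2-byte lead. pending=1, acc=0x6

Answer: 1 0x6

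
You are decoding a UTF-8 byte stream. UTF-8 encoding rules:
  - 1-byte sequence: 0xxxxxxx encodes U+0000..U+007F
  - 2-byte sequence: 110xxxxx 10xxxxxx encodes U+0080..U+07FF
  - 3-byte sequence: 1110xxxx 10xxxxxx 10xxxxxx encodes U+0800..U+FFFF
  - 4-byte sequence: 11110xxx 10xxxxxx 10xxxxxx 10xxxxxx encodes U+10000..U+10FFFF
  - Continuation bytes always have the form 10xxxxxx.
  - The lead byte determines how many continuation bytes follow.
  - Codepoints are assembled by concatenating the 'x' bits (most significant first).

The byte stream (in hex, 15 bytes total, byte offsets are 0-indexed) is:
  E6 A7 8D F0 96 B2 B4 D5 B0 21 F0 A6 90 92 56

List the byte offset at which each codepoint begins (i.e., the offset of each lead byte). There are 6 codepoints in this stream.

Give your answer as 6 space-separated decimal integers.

Byte[0]=E6: 3-byte lead, need 2 cont bytes. acc=0x6
Byte[1]=A7: continuation. acc=(acc<<6)|0x27=0x1A7
Byte[2]=8D: continuation. acc=(acc<<6)|0x0D=0x69CD
Completed: cp=U+69CD (starts at byte 0)
Byte[3]=F0: 4-byte lead, need 3 cont bytes. acc=0x0
Byte[4]=96: continuation. acc=(acc<<6)|0x16=0x16
Byte[5]=B2: continuation. acc=(acc<<6)|0x32=0x5B2
Byte[6]=B4: continuation. acc=(acc<<6)|0x34=0x16CB4
Completed: cp=U+16CB4 (starts at byte 3)
Byte[7]=D5: 2-byte lead, need 1 cont bytes. acc=0x15
Byte[8]=B0: continuation. acc=(acc<<6)|0x30=0x570
Completed: cp=U+0570 (starts at byte 7)
Byte[9]=21: 1-byte ASCII. cp=U+0021
Byte[10]=F0: 4-byte lead, need 3 cont bytes. acc=0x0
Byte[11]=A6: continuation. acc=(acc<<6)|0x26=0x26
Byte[12]=90: continuation. acc=(acc<<6)|0x10=0x990
Byte[13]=92: continuation. acc=(acc<<6)|0x12=0x26412
Completed: cp=U+26412 (starts at byte 10)
Byte[14]=56: 1-byte ASCII. cp=U+0056

Answer: 0 3 7 9 10 14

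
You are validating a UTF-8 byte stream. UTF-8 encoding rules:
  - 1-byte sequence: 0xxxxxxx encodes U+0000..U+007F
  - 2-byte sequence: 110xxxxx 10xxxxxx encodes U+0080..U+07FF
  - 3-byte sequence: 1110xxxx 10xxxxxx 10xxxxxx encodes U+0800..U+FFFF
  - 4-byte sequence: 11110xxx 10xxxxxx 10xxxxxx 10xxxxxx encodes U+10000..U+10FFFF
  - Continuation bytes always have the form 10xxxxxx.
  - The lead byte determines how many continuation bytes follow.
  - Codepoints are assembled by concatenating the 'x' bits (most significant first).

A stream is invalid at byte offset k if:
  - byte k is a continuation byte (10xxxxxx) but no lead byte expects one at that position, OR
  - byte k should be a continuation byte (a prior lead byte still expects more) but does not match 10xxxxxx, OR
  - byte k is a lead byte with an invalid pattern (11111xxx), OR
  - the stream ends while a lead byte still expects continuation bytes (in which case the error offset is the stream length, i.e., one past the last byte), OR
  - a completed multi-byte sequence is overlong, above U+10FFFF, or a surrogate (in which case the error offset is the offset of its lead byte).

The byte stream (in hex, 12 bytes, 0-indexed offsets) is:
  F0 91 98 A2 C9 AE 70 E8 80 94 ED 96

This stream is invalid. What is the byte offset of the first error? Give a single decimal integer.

Answer: 12

Derivation:
Byte[0]=F0: 4-byte lead, need 3 cont bytes. acc=0x0
Byte[1]=91: continuation. acc=(acc<<6)|0x11=0x11
Byte[2]=98: continuation. acc=(acc<<6)|0x18=0x458
Byte[3]=A2: continuation. acc=(acc<<6)|0x22=0x11622
Completed: cp=U+11622 (starts at byte 0)
Byte[4]=C9: 2-byte lead, need 1 cont bytes. acc=0x9
Byte[5]=AE: continuation. acc=(acc<<6)|0x2E=0x26E
Completed: cp=U+026E (starts at byte 4)
Byte[6]=70: 1-byte ASCII. cp=U+0070
Byte[7]=E8: 3-byte lead, need 2 cont bytes. acc=0x8
Byte[8]=80: continuation. acc=(acc<<6)|0x00=0x200
Byte[9]=94: continuation. acc=(acc<<6)|0x14=0x8014
Completed: cp=U+8014 (starts at byte 7)
Byte[10]=ED: 3-byte lead, need 2 cont bytes. acc=0xD
Byte[11]=96: continuation. acc=(acc<<6)|0x16=0x356
Byte[12]: stream ended, expected continuation. INVALID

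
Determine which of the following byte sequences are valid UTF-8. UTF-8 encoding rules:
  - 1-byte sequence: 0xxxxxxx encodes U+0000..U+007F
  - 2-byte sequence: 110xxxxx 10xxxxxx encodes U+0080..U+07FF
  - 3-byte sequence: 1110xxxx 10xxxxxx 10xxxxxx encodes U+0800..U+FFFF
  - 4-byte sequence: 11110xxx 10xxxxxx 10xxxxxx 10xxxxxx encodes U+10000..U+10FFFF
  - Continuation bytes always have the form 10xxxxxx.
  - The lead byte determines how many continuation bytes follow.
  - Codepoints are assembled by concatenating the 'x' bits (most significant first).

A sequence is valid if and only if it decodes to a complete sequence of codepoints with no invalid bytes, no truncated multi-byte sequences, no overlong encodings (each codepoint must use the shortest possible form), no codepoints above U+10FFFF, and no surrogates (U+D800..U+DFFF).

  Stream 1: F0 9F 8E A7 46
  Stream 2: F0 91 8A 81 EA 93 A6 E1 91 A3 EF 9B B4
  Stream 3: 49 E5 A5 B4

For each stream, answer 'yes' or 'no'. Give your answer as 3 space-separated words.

Answer: yes yes yes

Derivation:
Stream 1: decodes cleanly. VALID
Stream 2: decodes cleanly. VALID
Stream 3: decodes cleanly. VALID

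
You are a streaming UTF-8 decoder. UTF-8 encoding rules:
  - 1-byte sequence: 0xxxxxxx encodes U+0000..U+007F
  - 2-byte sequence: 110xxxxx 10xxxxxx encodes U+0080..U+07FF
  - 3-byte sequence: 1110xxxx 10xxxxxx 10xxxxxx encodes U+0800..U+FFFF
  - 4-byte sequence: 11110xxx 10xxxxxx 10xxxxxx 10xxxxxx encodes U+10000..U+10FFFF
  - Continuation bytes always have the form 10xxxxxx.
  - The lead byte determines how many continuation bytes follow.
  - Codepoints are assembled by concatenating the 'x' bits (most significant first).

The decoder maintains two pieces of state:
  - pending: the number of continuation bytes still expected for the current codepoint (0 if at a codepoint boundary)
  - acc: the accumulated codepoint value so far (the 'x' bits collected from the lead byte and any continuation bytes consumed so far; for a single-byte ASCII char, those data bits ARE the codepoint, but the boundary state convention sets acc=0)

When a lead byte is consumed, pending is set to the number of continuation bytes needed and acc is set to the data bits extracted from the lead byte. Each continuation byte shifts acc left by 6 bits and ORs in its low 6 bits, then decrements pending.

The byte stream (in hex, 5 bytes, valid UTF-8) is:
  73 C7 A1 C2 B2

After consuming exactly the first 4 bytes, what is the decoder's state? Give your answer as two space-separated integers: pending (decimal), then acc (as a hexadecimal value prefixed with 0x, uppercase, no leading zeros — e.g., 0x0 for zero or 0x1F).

Answer: 1 0x2

Derivation:
Byte[0]=73: 1-byte. pending=0, acc=0x0
Byte[1]=C7: 2-byte lead. pending=1, acc=0x7
Byte[2]=A1: continuation. acc=(acc<<6)|0x21=0x1E1, pending=0
Byte[3]=C2: 2-byte lead. pending=1, acc=0x2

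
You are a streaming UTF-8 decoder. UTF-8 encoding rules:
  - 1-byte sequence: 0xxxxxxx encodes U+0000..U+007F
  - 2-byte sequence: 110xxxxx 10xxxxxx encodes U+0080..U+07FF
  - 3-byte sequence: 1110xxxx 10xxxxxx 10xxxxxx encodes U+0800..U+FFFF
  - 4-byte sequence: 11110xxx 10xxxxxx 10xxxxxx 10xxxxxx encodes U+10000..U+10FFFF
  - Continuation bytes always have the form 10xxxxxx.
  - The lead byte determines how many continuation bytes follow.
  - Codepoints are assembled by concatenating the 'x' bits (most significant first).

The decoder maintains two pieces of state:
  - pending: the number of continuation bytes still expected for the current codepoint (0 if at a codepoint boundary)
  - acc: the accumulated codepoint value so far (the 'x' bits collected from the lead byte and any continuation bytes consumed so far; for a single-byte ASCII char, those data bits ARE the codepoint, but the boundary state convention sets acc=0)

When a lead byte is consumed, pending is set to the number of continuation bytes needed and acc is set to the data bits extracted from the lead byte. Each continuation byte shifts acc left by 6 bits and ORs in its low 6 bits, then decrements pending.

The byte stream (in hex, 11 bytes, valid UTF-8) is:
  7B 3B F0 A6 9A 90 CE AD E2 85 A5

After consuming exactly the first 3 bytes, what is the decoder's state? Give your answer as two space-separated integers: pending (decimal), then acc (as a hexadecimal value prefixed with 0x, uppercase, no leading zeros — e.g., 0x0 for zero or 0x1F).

Answer: 3 0x0

Derivation:
Byte[0]=7B: 1-byte. pending=0, acc=0x0
Byte[1]=3B: 1-byte. pending=0, acc=0x0
Byte[2]=F0: 4-byte lead. pending=3, acc=0x0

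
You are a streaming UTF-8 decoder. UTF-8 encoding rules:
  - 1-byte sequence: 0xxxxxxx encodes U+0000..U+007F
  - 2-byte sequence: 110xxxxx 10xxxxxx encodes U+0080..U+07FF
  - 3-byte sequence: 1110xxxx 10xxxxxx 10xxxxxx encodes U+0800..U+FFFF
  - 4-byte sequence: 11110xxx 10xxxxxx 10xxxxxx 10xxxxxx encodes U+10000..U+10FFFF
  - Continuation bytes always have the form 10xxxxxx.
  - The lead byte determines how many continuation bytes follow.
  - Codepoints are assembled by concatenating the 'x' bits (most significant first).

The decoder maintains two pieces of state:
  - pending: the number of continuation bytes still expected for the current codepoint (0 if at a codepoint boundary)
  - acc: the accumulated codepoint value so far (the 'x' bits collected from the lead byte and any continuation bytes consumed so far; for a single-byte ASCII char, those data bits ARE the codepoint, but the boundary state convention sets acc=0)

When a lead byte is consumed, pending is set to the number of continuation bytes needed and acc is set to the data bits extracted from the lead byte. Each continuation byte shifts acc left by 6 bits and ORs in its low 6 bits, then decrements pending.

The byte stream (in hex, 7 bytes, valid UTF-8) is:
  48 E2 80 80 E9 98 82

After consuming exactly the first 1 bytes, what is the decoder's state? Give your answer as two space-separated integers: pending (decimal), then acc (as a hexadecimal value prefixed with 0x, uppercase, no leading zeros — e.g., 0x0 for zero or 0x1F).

Answer: 0 0x0

Derivation:
Byte[0]=48: 1-byte. pending=0, acc=0x0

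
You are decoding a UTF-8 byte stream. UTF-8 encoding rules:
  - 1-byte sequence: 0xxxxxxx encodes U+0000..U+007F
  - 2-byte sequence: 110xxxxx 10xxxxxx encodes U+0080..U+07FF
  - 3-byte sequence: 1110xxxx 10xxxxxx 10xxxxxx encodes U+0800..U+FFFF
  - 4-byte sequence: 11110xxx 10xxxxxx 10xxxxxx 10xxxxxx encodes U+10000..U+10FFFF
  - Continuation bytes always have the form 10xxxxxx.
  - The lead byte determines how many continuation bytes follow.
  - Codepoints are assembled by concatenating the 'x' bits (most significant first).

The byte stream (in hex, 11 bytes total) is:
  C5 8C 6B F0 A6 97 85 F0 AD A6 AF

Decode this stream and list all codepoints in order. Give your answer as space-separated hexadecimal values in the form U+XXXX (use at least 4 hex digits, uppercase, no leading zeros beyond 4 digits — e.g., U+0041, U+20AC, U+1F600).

Answer: U+014C U+006B U+265C5 U+2D9AF

Derivation:
Byte[0]=C5: 2-byte lead, need 1 cont bytes. acc=0x5
Byte[1]=8C: continuation. acc=(acc<<6)|0x0C=0x14C
Completed: cp=U+014C (starts at byte 0)
Byte[2]=6B: 1-byte ASCII. cp=U+006B
Byte[3]=F0: 4-byte lead, need 3 cont bytes. acc=0x0
Byte[4]=A6: continuation. acc=(acc<<6)|0x26=0x26
Byte[5]=97: continuation. acc=(acc<<6)|0x17=0x997
Byte[6]=85: continuation. acc=(acc<<6)|0x05=0x265C5
Completed: cp=U+265C5 (starts at byte 3)
Byte[7]=F0: 4-byte lead, need 3 cont bytes. acc=0x0
Byte[8]=AD: continuation. acc=(acc<<6)|0x2D=0x2D
Byte[9]=A6: continuation. acc=(acc<<6)|0x26=0xB66
Byte[10]=AF: continuation. acc=(acc<<6)|0x2F=0x2D9AF
Completed: cp=U+2D9AF (starts at byte 7)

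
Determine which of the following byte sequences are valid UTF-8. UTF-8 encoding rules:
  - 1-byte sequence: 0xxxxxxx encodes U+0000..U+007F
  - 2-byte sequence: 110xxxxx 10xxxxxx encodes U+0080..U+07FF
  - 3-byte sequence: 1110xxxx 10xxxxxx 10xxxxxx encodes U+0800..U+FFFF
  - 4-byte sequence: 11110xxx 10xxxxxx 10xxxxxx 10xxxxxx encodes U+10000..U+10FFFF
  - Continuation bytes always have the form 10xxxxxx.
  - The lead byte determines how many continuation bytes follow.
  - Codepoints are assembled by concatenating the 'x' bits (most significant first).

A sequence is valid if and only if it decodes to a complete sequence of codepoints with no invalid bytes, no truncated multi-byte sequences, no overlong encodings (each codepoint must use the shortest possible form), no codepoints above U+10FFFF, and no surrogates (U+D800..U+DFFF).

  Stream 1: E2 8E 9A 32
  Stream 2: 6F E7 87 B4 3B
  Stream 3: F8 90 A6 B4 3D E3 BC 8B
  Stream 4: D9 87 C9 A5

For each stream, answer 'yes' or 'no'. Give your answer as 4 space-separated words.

Stream 1: decodes cleanly. VALID
Stream 2: decodes cleanly. VALID
Stream 3: error at byte offset 0. INVALID
Stream 4: decodes cleanly. VALID

Answer: yes yes no yes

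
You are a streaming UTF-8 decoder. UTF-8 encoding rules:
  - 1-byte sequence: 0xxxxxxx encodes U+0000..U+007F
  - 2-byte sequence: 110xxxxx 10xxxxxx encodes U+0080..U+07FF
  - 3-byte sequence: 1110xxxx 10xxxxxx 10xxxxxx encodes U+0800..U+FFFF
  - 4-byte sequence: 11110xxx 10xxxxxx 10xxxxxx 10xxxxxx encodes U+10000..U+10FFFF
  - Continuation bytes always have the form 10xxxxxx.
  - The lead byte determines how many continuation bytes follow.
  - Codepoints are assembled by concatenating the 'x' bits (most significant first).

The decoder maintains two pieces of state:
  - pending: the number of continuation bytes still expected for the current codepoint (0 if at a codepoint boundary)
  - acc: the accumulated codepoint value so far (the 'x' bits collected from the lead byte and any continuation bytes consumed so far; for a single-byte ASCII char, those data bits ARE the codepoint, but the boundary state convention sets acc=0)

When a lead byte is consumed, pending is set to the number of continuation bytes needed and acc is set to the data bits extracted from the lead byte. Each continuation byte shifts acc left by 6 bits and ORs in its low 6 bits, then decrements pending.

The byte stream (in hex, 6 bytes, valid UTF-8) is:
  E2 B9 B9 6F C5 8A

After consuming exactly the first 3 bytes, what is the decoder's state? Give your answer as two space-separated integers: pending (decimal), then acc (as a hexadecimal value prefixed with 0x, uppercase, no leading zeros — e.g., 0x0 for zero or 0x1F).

Answer: 0 0x2E79

Derivation:
Byte[0]=E2: 3-byte lead. pending=2, acc=0x2
Byte[1]=B9: continuation. acc=(acc<<6)|0x39=0xB9, pending=1
Byte[2]=B9: continuation. acc=(acc<<6)|0x39=0x2E79, pending=0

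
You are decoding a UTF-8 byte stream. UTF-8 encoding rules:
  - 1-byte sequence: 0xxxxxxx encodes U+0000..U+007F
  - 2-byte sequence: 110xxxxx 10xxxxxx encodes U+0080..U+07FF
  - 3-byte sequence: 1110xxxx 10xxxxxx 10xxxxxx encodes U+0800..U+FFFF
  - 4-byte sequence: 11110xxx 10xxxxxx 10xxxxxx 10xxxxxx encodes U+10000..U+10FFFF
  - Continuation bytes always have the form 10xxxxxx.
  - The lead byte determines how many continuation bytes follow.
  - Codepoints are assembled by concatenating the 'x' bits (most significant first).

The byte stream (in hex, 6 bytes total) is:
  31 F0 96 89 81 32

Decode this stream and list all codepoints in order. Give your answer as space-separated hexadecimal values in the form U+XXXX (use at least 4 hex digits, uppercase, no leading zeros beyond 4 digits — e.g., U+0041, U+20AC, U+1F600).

Byte[0]=31: 1-byte ASCII. cp=U+0031
Byte[1]=F0: 4-byte lead, need 3 cont bytes. acc=0x0
Byte[2]=96: continuation. acc=(acc<<6)|0x16=0x16
Byte[3]=89: continuation. acc=(acc<<6)|0x09=0x589
Byte[4]=81: continuation. acc=(acc<<6)|0x01=0x16241
Completed: cp=U+16241 (starts at byte 1)
Byte[5]=32: 1-byte ASCII. cp=U+0032

Answer: U+0031 U+16241 U+0032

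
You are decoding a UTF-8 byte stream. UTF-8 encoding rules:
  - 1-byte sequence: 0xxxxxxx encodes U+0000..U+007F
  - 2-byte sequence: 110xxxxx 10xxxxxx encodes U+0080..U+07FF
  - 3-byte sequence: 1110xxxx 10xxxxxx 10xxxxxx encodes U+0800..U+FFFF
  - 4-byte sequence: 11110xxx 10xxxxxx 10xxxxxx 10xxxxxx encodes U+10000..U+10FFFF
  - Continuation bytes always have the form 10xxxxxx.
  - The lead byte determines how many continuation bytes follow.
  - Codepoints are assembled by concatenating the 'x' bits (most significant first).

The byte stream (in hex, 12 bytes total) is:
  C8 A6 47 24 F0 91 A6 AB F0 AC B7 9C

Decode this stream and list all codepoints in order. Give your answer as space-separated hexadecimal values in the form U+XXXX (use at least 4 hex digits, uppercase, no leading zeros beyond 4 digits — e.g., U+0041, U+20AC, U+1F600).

Answer: U+0226 U+0047 U+0024 U+119AB U+2CDDC

Derivation:
Byte[0]=C8: 2-byte lead, need 1 cont bytes. acc=0x8
Byte[1]=A6: continuation. acc=(acc<<6)|0x26=0x226
Completed: cp=U+0226 (starts at byte 0)
Byte[2]=47: 1-byte ASCII. cp=U+0047
Byte[3]=24: 1-byte ASCII. cp=U+0024
Byte[4]=F0: 4-byte lead, need 3 cont bytes. acc=0x0
Byte[5]=91: continuation. acc=(acc<<6)|0x11=0x11
Byte[6]=A6: continuation. acc=(acc<<6)|0x26=0x466
Byte[7]=AB: continuation. acc=(acc<<6)|0x2B=0x119AB
Completed: cp=U+119AB (starts at byte 4)
Byte[8]=F0: 4-byte lead, need 3 cont bytes. acc=0x0
Byte[9]=AC: continuation. acc=(acc<<6)|0x2C=0x2C
Byte[10]=B7: continuation. acc=(acc<<6)|0x37=0xB37
Byte[11]=9C: continuation. acc=(acc<<6)|0x1C=0x2CDDC
Completed: cp=U+2CDDC (starts at byte 8)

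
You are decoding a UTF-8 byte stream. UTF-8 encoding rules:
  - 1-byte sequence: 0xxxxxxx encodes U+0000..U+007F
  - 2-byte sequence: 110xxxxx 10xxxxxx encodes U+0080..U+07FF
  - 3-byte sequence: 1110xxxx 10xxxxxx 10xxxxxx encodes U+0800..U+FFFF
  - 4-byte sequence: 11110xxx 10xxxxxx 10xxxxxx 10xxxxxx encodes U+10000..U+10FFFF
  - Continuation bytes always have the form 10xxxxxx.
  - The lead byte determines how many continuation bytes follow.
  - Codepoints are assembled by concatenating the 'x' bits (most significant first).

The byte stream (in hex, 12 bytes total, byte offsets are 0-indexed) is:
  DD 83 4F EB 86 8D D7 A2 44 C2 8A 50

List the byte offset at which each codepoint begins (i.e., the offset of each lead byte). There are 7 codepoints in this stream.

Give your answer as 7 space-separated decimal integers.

Answer: 0 2 3 6 8 9 11

Derivation:
Byte[0]=DD: 2-byte lead, need 1 cont bytes. acc=0x1D
Byte[1]=83: continuation. acc=(acc<<6)|0x03=0x743
Completed: cp=U+0743 (starts at byte 0)
Byte[2]=4F: 1-byte ASCII. cp=U+004F
Byte[3]=EB: 3-byte lead, need 2 cont bytes. acc=0xB
Byte[4]=86: continuation. acc=(acc<<6)|0x06=0x2C6
Byte[5]=8D: continuation. acc=(acc<<6)|0x0D=0xB18D
Completed: cp=U+B18D (starts at byte 3)
Byte[6]=D7: 2-byte lead, need 1 cont bytes. acc=0x17
Byte[7]=A2: continuation. acc=(acc<<6)|0x22=0x5E2
Completed: cp=U+05E2 (starts at byte 6)
Byte[8]=44: 1-byte ASCII. cp=U+0044
Byte[9]=C2: 2-byte lead, need 1 cont bytes. acc=0x2
Byte[10]=8A: continuation. acc=(acc<<6)|0x0A=0x8A
Completed: cp=U+008A (starts at byte 9)
Byte[11]=50: 1-byte ASCII. cp=U+0050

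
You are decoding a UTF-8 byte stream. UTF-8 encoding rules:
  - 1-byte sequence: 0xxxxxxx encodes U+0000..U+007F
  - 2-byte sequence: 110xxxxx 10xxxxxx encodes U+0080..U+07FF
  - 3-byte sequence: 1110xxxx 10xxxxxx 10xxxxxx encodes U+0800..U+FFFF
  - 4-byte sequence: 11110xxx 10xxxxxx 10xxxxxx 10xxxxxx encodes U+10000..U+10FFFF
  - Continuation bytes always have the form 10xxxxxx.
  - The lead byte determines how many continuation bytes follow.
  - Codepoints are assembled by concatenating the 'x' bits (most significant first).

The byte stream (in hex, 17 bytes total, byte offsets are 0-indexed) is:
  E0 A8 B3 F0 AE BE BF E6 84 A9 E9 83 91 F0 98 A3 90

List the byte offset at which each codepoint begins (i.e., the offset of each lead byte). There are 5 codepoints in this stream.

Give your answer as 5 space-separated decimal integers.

Answer: 0 3 7 10 13

Derivation:
Byte[0]=E0: 3-byte lead, need 2 cont bytes. acc=0x0
Byte[1]=A8: continuation. acc=(acc<<6)|0x28=0x28
Byte[2]=B3: continuation. acc=(acc<<6)|0x33=0xA33
Completed: cp=U+0A33 (starts at byte 0)
Byte[3]=F0: 4-byte lead, need 3 cont bytes. acc=0x0
Byte[4]=AE: continuation. acc=(acc<<6)|0x2E=0x2E
Byte[5]=BE: continuation. acc=(acc<<6)|0x3E=0xBBE
Byte[6]=BF: continuation. acc=(acc<<6)|0x3F=0x2EFBF
Completed: cp=U+2EFBF (starts at byte 3)
Byte[7]=E6: 3-byte lead, need 2 cont bytes. acc=0x6
Byte[8]=84: continuation. acc=(acc<<6)|0x04=0x184
Byte[9]=A9: continuation. acc=(acc<<6)|0x29=0x6129
Completed: cp=U+6129 (starts at byte 7)
Byte[10]=E9: 3-byte lead, need 2 cont bytes. acc=0x9
Byte[11]=83: continuation. acc=(acc<<6)|0x03=0x243
Byte[12]=91: continuation. acc=(acc<<6)|0x11=0x90D1
Completed: cp=U+90D1 (starts at byte 10)
Byte[13]=F0: 4-byte lead, need 3 cont bytes. acc=0x0
Byte[14]=98: continuation. acc=(acc<<6)|0x18=0x18
Byte[15]=A3: continuation. acc=(acc<<6)|0x23=0x623
Byte[16]=90: continuation. acc=(acc<<6)|0x10=0x188D0
Completed: cp=U+188D0 (starts at byte 13)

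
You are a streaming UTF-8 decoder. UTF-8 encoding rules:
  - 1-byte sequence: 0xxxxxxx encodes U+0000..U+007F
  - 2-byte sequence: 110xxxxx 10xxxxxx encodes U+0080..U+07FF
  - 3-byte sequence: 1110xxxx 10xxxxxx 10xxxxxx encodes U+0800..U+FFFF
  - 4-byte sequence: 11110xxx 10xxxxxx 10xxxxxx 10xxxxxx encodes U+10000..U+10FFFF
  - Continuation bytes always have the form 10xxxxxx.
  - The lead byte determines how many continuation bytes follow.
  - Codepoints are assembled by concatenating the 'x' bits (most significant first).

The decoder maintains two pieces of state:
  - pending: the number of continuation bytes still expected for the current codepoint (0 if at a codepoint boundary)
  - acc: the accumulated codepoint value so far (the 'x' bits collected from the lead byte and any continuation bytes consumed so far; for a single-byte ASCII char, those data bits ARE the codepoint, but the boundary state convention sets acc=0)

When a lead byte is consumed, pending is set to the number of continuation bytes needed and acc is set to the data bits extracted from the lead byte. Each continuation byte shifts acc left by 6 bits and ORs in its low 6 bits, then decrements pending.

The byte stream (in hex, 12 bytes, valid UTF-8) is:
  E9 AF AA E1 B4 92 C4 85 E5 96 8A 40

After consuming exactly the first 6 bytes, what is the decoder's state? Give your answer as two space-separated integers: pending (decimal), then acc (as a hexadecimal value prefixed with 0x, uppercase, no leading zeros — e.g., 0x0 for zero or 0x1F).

Byte[0]=E9: 3-byte lead. pending=2, acc=0x9
Byte[1]=AF: continuation. acc=(acc<<6)|0x2F=0x26F, pending=1
Byte[2]=AA: continuation. acc=(acc<<6)|0x2A=0x9BEA, pending=0
Byte[3]=E1: 3-byte lead. pending=2, acc=0x1
Byte[4]=B4: continuation. acc=(acc<<6)|0x34=0x74, pending=1
Byte[5]=92: continuation. acc=(acc<<6)|0x12=0x1D12, pending=0

Answer: 0 0x1D12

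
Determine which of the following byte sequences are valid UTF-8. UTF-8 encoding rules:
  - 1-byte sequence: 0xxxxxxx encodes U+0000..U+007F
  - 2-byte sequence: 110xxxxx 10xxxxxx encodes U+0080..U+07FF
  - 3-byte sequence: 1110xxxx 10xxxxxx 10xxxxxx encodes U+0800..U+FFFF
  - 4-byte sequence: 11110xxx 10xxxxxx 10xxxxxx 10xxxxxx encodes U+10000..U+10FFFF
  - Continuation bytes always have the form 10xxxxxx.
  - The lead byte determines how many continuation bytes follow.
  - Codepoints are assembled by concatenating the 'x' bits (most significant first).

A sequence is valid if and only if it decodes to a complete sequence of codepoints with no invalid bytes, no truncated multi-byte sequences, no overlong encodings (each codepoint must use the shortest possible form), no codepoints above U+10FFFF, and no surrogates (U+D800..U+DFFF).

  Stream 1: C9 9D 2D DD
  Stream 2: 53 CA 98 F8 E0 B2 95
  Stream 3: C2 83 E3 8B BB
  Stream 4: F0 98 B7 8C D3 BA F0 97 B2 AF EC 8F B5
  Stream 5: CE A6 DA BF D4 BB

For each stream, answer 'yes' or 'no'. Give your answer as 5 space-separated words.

Stream 1: error at byte offset 4. INVALID
Stream 2: error at byte offset 3. INVALID
Stream 3: decodes cleanly. VALID
Stream 4: decodes cleanly. VALID
Stream 5: decodes cleanly. VALID

Answer: no no yes yes yes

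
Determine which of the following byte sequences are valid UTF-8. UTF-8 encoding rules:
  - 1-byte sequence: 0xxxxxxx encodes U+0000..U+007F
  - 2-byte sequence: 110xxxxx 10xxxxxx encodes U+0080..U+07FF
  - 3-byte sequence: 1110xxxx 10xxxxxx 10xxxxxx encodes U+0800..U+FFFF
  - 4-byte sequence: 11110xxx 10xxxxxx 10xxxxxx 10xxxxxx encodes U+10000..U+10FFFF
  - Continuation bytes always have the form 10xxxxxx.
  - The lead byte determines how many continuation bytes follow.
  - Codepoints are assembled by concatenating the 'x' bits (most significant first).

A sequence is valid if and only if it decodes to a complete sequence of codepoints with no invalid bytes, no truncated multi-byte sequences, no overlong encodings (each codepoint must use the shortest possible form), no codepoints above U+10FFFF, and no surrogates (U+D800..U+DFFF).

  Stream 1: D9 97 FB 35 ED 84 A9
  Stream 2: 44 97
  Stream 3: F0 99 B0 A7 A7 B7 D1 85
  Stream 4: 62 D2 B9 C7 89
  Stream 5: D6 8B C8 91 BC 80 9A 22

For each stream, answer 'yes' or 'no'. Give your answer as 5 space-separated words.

Stream 1: error at byte offset 2. INVALID
Stream 2: error at byte offset 1. INVALID
Stream 3: error at byte offset 4. INVALID
Stream 4: decodes cleanly. VALID
Stream 5: error at byte offset 4. INVALID

Answer: no no no yes no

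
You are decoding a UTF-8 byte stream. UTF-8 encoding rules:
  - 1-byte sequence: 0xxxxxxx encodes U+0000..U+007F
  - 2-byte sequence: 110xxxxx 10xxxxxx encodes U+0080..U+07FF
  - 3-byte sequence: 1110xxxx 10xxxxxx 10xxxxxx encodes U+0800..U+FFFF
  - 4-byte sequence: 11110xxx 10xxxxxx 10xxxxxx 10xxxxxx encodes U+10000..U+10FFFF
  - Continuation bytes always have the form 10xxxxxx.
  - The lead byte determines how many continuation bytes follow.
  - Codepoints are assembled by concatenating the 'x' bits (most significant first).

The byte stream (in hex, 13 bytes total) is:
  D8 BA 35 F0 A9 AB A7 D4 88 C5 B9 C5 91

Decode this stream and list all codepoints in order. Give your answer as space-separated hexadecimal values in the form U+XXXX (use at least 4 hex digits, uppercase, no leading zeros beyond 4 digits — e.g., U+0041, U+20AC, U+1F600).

Byte[0]=D8: 2-byte lead, need 1 cont bytes. acc=0x18
Byte[1]=BA: continuation. acc=(acc<<6)|0x3A=0x63A
Completed: cp=U+063A (starts at byte 0)
Byte[2]=35: 1-byte ASCII. cp=U+0035
Byte[3]=F0: 4-byte lead, need 3 cont bytes. acc=0x0
Byte[4]=A9: continuation. acc=(acc<<6)|0x29=0x29
Byte[5]=AB: continuation. acc=(acc<<6)|0x2B=0xA6B
Byte[6]=A7: continuation. acc=(acc<<6)|0x27=0x29AE7
Completed: cp=U+29AE7 (starts at byte 3)
Byte[7]=D4: 2-byte lead, need 1 cont bytes. acc=0x14
Byte[8]=88: continuation. acc=(acc<<6)|0x08=0x508
Completed: cp=U+0508 (starts at byte 7)
Byte[9]=C5: 2-byte lead, need 1 cont bytes. acc=0x5
Byte[10]=B9: continuation. acc=(acc<<6)|0x39=0x179
Completed: cp=U+0179 (starts at byte 9)
Byte[11]=C5: 2-byte lead, need 1 cont bytes. acc=0x5
Byte[12]=91: continuation. acc=(acc<<6)|0x11=0x151
Completed: cp=U+0151 (starts at byte 11)

Answer: U+063A U+0035 U+29AE7 U+0508 U+0179 U+0151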